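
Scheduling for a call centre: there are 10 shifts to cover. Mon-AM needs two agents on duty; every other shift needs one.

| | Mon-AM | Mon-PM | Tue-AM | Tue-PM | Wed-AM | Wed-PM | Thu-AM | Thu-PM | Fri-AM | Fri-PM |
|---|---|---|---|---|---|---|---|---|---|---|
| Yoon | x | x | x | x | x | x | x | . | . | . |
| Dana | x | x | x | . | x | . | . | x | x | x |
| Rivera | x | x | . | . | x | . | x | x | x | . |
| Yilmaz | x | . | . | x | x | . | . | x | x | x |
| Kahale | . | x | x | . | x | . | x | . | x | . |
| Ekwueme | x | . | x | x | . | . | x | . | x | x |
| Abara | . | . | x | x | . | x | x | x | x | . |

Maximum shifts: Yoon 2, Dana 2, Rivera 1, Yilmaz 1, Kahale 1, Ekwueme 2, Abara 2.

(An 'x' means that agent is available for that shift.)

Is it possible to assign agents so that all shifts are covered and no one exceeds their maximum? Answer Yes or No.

One valid schedule: Mon-AM→Rivera+Ekwueme, Mon-PM→Yoon, Tue-AM→Ekwueme, Tue-PM→Yilmaz, Wed-AM→Kahale, Wed-PM→Yoon, Thu-AM→Abara, Thu-PM→Dana, Fri-AM→Abara, Fri-PM→Dana.
Loads: Yoon 2/2, Dana 2/2, Rivera 1/1, Yilmaz 1/1, Kahale 1/1, Ekwueme 2/2, Abara 2/2 — all within limits.

Yes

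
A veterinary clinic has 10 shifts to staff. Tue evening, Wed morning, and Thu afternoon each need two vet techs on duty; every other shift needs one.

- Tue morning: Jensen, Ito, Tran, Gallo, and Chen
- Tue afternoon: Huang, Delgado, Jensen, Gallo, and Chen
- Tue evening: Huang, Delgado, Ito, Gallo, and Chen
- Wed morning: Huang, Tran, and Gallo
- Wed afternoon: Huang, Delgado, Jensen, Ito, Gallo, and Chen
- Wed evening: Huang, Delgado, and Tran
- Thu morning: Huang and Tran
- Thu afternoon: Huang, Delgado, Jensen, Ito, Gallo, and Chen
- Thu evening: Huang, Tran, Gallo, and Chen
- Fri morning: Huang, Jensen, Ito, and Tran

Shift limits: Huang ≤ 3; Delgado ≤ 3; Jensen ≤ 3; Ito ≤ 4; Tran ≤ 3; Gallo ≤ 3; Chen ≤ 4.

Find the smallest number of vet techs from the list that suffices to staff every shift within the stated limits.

13 slots to fill and no one can take more than 4, so at least ⌈13/4⌉ = 4 vet techs are needed.
Huang, Delgado, Ito, and Tran alone can cover everything: Tue morning→Ito, Tue afternoon→Huang, Tue evening→Delgado+Ito, Wed morning→Huang+Tran, Wed afternoon→Delgado, Wed evening→Tran, Thu morning→Huang, Thu afternoon→Delgado+Ito, Thu evening→Tran, Fri morning→Ito.

4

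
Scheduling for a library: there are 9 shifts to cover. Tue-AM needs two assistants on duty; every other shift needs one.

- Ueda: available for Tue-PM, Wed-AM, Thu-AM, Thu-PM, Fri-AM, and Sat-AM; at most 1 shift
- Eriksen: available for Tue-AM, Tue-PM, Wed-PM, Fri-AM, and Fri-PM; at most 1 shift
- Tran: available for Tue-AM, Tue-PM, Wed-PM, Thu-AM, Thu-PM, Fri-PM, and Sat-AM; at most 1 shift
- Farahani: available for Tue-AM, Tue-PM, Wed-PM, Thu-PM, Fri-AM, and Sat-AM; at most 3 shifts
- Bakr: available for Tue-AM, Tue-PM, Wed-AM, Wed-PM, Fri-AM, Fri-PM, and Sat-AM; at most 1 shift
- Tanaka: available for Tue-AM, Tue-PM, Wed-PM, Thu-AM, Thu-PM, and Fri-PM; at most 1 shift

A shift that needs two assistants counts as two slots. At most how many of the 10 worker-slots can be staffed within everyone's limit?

Total capacity across all assistants is 1+1+1+3+1+1 = 8, and 10 slots are needed, so at most 8 can be filled.
An assignment achieving 8: Tue-AM→Farahani+Tanaka, Wed-AM→Ueda, Thu-AM→Tran, Thu-PM→Farahani, Fri-AM→Eriksen, Fri-PM→Bakr, Sat-AM→Farahani.
Loads: Ueda 1/1, Eriksen 1/1, Tran 1/1, Farahani 3/3, Bakr 1/1, Tanaka 1/1.

8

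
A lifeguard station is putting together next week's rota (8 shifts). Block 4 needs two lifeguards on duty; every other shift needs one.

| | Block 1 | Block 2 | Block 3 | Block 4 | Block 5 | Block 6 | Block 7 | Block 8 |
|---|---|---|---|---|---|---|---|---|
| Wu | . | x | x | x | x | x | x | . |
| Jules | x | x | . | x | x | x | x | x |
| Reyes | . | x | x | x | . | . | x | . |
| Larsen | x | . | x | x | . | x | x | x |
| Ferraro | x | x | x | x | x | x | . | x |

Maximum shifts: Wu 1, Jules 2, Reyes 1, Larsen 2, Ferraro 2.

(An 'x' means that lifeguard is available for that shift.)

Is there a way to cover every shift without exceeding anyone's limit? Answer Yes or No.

Total capacity is 1+2+1+2+2 = 8 but 9 worker-slots are needed — infeasible.

No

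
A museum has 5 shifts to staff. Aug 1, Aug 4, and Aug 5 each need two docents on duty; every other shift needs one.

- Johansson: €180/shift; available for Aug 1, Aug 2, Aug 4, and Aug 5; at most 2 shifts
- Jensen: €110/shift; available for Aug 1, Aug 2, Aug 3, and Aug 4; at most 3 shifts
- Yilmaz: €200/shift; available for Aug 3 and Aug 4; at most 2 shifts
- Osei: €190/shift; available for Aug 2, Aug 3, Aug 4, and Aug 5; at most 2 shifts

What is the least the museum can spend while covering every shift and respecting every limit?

€1270

Aug 1 can only be covered by Johansson and Jensen, so that assignment is forced.
Aug 5 can only be covered by Johansson and Osei, so that assignment is forced.
Picking the cheapest available docent for each shift independently would cost €1170, but that ignores the shift limits.
An optimal schedule: Aug 1→Johansson+Jensen, Aug 2→Jensen, Aug 3→Jensen, Aug 4→Yilmaz+Osei, Aug 5→Johansson+Osei.
Total: 180 + 110 + 110 + 110 + 200 + 190 + 180 + 190 = €1270.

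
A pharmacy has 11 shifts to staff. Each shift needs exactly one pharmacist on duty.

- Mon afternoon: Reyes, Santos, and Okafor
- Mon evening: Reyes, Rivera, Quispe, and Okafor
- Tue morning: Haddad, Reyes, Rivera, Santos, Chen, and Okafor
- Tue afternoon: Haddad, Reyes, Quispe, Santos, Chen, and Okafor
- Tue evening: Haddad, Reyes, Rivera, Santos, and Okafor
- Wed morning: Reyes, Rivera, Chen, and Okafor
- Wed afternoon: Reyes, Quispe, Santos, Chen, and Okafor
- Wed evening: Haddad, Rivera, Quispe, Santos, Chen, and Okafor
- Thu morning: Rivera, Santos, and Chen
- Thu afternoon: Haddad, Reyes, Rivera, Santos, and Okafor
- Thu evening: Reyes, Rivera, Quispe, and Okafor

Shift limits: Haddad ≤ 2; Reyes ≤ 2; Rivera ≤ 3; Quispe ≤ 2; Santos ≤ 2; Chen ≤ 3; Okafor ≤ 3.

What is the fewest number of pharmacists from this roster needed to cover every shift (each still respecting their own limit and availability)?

11 slots to fill and no one can take more than 3, so at least ⌈11/3⌉ = 4 pharmacists are needed.
Haddad, Rivera, Chen, and Okafor alone can cover everything: Mon afternoon→Okafor, Mon evening→Rivera, Tue morning→Chen, Tue afternoon→Haddad, Tue evening→Haddad, Wed morning→Chen, Wed afternoon→Chen, Wed evening→Okafor, Thu morning→Rivera, Thu afternoon→Okafor, Thu evening→Rivera.

4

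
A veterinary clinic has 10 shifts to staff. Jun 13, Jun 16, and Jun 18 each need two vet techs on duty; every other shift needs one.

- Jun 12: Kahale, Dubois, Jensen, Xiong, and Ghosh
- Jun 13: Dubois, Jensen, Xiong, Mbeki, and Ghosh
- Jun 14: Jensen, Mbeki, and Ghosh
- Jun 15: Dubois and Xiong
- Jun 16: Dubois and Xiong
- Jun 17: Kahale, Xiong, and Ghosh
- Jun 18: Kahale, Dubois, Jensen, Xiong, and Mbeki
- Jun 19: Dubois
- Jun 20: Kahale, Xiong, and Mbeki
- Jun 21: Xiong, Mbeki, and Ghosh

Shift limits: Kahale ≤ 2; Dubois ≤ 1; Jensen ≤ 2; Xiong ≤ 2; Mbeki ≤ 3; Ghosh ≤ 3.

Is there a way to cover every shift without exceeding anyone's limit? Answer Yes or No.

No

Total capacity is 13 and 13 slots are needed, so capacity alone doesn't rule it out.
Shifts {Jun 16, Jun 19} need 3 worker-slots in total, but the vet techs available for any of those shifts (Dubois and Xiong) can supply at most 2 among them. So no valid schedule exists.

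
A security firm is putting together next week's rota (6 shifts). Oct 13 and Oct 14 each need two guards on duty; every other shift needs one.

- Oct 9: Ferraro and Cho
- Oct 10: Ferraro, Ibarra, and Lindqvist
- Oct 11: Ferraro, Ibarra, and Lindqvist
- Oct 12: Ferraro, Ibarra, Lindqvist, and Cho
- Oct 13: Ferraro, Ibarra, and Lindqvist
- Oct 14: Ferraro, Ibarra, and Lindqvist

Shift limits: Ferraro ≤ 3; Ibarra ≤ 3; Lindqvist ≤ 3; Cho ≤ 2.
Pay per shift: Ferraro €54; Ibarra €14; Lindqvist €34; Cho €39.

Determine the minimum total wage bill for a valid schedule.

Picking the cheapest available guard for each shift independently would cost €177, but that ignores the shift limits.
An optimal schedule: Oct 9→Cho, Oct 10→Ibarra, Oct 11→Lindqvist, Oct 12→Cho, Oct 13→Ibarra+Lindqvist, Oct 14→Ibarra+Lindqvist.
Total: 39 + 14 + 34 + 39 + 14 + 34 + 14 + 34 = €222.

€222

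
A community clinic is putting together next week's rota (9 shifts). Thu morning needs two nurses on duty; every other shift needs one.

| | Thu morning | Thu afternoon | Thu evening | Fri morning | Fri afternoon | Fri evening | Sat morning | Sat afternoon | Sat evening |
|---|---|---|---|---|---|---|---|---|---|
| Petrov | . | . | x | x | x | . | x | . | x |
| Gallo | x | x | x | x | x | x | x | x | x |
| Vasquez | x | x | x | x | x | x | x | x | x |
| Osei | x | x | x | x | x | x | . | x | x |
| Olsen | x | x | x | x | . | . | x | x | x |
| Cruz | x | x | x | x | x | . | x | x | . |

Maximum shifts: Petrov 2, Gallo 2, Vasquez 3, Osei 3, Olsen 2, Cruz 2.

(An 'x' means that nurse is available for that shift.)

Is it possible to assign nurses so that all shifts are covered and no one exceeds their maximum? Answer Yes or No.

Yes

One valid schedule: Thu morning→Osei+Olsen, Thu afternoon→Gallo, Thu evening→Vasquez, Fri morning→Osei, Fri afternoon→Petrov, Fri evening→Gallo, Sat morning→Petrov, Sat afternoon→Vasquez, Sat evening→Vasquez.
Loads: Petrov 2/2, Gallo 2/2, Vasquez 3/3, Osei 2/3, Olsen 1/2, Cruz 0/2 — all within limits.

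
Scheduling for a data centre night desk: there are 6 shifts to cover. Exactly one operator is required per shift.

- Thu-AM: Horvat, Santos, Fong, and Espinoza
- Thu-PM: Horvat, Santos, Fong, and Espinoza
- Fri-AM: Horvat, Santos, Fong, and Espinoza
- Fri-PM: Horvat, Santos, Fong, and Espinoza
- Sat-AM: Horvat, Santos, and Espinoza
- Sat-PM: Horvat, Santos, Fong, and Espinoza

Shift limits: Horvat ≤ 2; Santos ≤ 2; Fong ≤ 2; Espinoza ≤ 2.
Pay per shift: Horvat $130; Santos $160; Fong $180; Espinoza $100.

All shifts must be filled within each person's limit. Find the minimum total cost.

$780

Picking the cheapest available operator for each shift independently would cost $600, but that ignores the shift limits.
An optimal schedule: Thu-AM→Espinoza, Thu-PM→Horvat, Fri-AM→Horvat, Fri-PM→Santos, Sat-AM→Espinoza, Sat-PM→Santos.
Total: 100 + 130 + 130 + 160 + 100 + 160 = $780.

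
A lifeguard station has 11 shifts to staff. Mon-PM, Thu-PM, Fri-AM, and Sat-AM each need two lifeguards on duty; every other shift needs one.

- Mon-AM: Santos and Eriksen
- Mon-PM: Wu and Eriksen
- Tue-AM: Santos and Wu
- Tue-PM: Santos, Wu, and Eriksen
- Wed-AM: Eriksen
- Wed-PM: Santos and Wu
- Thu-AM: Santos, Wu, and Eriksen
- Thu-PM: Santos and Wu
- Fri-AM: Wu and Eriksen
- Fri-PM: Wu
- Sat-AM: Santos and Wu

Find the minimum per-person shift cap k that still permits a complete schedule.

With 3 lifeguards and 15 worker-slots to fill, someone must work at least ⌈15/3⌉ = 5 shifts, so k ≥ 5.
k = 5 works: Mon-AM→Santos, Mon-PM→Wu+Eriksen, Tue-AM→Santos, Tue-PM→Eriksen, Wed-AM→Eriksen, Wed-PM→Santos, Thu-AM→Eriksen, Thu-PM→Santos+Wu, Fri-AM→Wu+Eriksen, Fri-PM→Wu, Sat-AM→Santos+Wu.
Loads: Santos 5, Wu 5, Eriksen 5 — all ≤ 5.

5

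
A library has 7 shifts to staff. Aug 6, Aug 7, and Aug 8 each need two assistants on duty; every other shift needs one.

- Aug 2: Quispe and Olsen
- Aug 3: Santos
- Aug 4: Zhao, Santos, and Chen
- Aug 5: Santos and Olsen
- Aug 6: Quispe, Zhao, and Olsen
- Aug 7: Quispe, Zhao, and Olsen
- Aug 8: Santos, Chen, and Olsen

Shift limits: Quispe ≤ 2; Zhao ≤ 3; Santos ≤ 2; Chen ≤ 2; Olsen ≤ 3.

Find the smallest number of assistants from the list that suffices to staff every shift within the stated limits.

10 slots to fill and no one can take more than 3, so at least ⌈10/3⌉ = 4 assistants are needed.
Quispe, Zhao, Santos, and Olsen alone can cover everything: Aug 2→Quispe, Aug 3→Santos, Aug 4→Zhao, Aug 5→Olsen, Aug 6→Quispe+Zhao, Aug 7→Zhao+Olsen, Aug 8→Santos+Olsen.

4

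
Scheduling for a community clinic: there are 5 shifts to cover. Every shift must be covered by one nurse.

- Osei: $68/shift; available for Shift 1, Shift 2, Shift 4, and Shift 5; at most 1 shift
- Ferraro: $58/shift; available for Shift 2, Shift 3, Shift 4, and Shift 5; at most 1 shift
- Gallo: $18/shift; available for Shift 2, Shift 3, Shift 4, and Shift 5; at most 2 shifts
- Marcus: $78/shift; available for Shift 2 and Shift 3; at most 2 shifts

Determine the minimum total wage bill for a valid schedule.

Shift 1 can only be covered by Osei, so that assignment is forced.
Picking the cheapest available nurse for each shift independently would cost $140, but that ignores the shift limits.
An optimal schedule: Shift 1→Osei, Shift 2→Marcus, Shift 3→Ferraro, Shift 4→Gallo, Shift 5→Gallo.
Total: 68 + 78 + 58 + 18 + 18 = $240.

$240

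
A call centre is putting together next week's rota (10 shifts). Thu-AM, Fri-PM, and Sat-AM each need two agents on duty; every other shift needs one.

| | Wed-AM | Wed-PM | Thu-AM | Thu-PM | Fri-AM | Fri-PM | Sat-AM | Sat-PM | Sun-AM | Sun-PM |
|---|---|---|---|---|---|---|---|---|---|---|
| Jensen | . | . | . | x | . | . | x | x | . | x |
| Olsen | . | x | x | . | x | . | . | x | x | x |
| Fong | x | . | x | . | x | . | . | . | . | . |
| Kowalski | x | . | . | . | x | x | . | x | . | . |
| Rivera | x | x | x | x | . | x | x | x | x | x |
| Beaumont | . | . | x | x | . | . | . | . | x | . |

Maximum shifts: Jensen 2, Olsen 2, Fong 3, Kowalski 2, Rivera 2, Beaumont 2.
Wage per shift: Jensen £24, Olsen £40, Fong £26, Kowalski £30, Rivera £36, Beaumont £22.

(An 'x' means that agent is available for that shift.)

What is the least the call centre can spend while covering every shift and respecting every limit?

£382

Fri-PM can only be covered by Kowalski and Rivera, so that assignment is forced.
Sat-AM can only be covered by Jensen and Rivera, so that assignment is forced.
Picking the cheapest available agent for each shift independently would cost £354, but that ignores the shift limits.
An optimal schedule: Wed-AM→Fong, Wed-PM→Olsen, Thu-AM→Fong+Beaumont, Thu-PM→Jensen, Fri-AM→Fong, Fri-PM→Kowalski+Rivera, Sat-AM→Jensen+Rivera, Sat-PM→Kowalski, Sun-AM→Beaumont, Sun-PM→Olsen.
Total: 26 + 40 + 26 + 22 + 24 + 26 + 30 + 36 + 24 + 36 + 30 + 22 + 40 = £382.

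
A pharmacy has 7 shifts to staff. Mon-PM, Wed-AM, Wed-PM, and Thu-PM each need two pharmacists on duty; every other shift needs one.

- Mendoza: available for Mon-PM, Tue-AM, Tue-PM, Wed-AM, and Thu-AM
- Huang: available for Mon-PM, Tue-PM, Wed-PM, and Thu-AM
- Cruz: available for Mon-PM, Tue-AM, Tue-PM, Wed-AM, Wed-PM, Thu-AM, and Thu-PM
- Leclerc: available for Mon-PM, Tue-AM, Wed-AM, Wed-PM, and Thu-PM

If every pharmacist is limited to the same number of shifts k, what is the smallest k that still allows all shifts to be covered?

3

With 4 pharmacists and 11 worker-slots to fill, someone must work at least ⌈11/4⌉ = 3 shifts, so k ≥ 3.
k = 3 works: Mon-PM→Huang+Leclerc, Tue-AM→Mendoza, Tue-PM→Mendoza, Wed-AM→Mendoza+Cruz, Wed-PM→Huang+Cruz, Thu-AM→Huang, Thu-PM→Cruz+Leclerc.
Loads: Mendoza 3, Huang 3, Cruz 3, Leclerc 2 — all ≤ 3.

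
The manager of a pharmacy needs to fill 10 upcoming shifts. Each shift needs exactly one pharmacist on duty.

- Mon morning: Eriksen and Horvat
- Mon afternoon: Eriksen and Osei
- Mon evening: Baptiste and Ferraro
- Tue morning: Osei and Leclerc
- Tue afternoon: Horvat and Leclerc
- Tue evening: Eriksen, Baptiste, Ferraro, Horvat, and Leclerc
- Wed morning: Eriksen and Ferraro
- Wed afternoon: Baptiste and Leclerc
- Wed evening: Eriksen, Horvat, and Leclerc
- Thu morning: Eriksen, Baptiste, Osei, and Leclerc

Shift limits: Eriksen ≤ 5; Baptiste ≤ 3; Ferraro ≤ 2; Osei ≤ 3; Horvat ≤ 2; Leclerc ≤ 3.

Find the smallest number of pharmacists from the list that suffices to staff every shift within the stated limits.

3

10 slots to fill and no one can take more than 5, so at least ⌈10/5⌉ = 2 pharmacists are needed.
Any 2 pharmacists together have capacity at most 5+3 = 8 < 10 slots, so 2 can never suffice.
Eriksen, Baptiste, and Leclerc alone can cover everything: Mon morning→Eriksen, Mon afternoon→Eriksen, Mon evening→Baptiste, Tue morning→Leclerc, Tue afternoon→Leclerc, Tue evening→Eriksen, Wed morning→Eriksen, Wed afternoon→Baptiste, Wed evening→Eriksen, Thu morning→Baptiste.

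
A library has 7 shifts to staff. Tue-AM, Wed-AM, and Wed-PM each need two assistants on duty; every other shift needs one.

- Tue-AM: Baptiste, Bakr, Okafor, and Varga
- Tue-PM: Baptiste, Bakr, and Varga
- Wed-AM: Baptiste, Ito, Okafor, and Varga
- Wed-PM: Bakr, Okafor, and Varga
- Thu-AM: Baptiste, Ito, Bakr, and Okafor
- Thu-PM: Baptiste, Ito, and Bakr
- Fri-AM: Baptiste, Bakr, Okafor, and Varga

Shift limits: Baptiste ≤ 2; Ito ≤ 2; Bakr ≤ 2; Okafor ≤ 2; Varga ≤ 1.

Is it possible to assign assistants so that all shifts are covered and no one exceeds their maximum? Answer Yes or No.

No

Total capacity is 2+2+2+2+1 = 9 but 10 worker-slots are needed — infeasible.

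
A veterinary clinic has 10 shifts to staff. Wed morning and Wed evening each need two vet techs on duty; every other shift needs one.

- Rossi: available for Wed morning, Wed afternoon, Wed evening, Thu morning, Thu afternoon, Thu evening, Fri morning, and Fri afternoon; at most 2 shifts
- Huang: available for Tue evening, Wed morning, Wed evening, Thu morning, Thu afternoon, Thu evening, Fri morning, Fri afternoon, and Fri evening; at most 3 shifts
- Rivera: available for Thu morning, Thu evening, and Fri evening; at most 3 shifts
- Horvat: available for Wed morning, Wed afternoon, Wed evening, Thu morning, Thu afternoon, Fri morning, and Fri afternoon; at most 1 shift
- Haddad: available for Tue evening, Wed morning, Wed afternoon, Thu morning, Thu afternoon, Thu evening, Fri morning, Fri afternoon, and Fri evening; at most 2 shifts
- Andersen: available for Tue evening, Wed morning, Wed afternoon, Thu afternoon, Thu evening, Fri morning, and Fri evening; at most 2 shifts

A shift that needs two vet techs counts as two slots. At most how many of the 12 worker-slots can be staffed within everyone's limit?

12

Total capacity across all vet techs is 2+3+3+1+2+2 = 13, and 12 slots are needed, so at most 12 can be filled.
An assignment achieving 12: Tue evening→Huang, Wed morning→Horvat+Haddad, Wed afternoon→Rossi, Wed evening→Rossi+Huang, Thu morning→Rivera, Thu afternoon→Haddad, Thu evening→Rivera, Fri morning→Andersen, Fri afternoon→Huang, Fri evening→Rivera.
Loads: Rossi 2/2, Huang 3/3, Rivera 3/3, Horvat 1/1, Haddad 2/2, Andersen 1/2.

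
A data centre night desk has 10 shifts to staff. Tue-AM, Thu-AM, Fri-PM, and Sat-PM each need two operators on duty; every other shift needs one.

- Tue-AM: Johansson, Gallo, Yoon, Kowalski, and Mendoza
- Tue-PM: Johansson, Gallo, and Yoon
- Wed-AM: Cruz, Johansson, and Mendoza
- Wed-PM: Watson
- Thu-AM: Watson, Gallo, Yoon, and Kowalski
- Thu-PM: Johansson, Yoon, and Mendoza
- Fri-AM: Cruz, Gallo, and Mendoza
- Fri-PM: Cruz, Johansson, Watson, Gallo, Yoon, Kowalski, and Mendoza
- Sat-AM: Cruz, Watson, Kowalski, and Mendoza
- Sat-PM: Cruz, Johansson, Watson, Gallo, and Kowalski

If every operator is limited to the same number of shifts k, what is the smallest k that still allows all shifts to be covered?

2

With 7 operators and 14 worker-slots to fill, someone must work at least ⌈14/7⌉ = 2 shifts, so k ≥ 2.
k = 2 works: Tue-AM→Yoon+Mendoza, Tue-PM→Johansson, Wed-AM→Cruz, Wed-PM→Watson, Thu-AM→Gallo+Yoon, Thu-PM→Johansson, Fri-AM→Cruz, Fri-PM→Kowalski+Mendoza, Sat-AM→Watson, Sat-PM→Gallo+Kowalski.
Loads: Cruz 2, Johansson 2, Watson 2, Gallo 2, Yoon 2, Kowalski 2, Mendoza 2 — all ≤ 2.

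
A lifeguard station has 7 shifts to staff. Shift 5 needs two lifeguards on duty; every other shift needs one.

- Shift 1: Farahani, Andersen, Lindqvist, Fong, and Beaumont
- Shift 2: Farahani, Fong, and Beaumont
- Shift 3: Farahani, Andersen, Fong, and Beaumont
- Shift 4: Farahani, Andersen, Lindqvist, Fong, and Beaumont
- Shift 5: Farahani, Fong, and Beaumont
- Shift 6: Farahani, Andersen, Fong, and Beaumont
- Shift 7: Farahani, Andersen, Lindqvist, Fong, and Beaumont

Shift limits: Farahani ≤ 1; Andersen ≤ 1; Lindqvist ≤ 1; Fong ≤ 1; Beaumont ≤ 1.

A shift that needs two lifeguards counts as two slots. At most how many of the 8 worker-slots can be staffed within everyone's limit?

5

Total capacity across all lifeguards is 1+1+1+1+1 = 5, and 8 slots are needed, so at most 5 can be filled.
An assignment achieving 5: Shift 1→Lindqvist, Shift 2→Farahani, Shift 3→Andersen, Shift 5→Fong+Beaumont.
Loads: Farahani 1/1, Andersen 1/1, Lindqvist 1/1, Fong 1/1, Beaumont 1/1.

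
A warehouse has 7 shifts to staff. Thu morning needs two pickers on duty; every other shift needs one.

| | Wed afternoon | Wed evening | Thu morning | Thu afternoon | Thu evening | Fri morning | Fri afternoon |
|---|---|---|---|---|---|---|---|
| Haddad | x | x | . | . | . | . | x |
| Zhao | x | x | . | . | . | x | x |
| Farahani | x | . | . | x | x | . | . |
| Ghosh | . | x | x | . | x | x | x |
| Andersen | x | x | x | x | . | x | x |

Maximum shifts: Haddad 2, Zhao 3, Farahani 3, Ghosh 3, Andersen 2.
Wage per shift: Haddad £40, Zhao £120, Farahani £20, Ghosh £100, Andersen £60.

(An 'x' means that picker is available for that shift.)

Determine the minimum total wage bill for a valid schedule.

£360

Thu morning can only be covered by Ghosh and Andersen, so that assignment is forced.
Picking the cheapest available picker for each shift independently would cost £360, and that bound is achievable.
An optimal schedule: Wed afternoon→Farahani, Wed evening→Haddad, Thu morning→Andersen+Ghosh, Thu afternoon→Farahani, Thu evening→Farahani, Fri morning→Andersen, Fri afternoon→Haddad.
Total: 20 + 40 + 60 + 100 + 20 + 20 + 60 + 40 = £360.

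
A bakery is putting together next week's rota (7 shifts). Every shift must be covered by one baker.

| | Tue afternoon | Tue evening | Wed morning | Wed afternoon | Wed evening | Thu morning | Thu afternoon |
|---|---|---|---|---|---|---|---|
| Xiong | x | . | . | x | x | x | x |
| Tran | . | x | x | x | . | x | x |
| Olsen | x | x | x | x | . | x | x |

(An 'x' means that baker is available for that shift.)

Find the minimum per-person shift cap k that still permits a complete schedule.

With 3 bakers and 7 worker-slots to fill, someone must work at least ⌈7/3⌉ = 3 shifts, so k ≥ 3.
k = 3 works: Tue afternoon→Xiong, Tue evening→Tran, Wed morning→Tran, Wed afternoon→Xiong, Wed evening→Xiong, Thu morning→Tran, Thu afternoon→Olsen.
Loads: Xiong 3, Tran 3, Olsen 1 — all ≤ 3.

3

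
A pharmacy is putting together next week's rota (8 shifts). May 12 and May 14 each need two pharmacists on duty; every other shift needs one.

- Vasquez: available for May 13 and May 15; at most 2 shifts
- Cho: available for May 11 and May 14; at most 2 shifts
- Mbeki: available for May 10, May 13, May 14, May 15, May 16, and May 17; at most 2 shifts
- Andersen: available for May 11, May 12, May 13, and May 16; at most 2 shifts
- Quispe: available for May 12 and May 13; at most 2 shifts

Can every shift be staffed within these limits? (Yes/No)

Total capacity is 10 and 10 slots are needed, so capacity alone doesn't rule it out.
Shifts {May 10, May 14, May 17} need 4 worker-slots in total, but the pharmacists available for any of those shifts (Cho and Mbeki) can supply at most 3 among them. So no valid schedule exists.

No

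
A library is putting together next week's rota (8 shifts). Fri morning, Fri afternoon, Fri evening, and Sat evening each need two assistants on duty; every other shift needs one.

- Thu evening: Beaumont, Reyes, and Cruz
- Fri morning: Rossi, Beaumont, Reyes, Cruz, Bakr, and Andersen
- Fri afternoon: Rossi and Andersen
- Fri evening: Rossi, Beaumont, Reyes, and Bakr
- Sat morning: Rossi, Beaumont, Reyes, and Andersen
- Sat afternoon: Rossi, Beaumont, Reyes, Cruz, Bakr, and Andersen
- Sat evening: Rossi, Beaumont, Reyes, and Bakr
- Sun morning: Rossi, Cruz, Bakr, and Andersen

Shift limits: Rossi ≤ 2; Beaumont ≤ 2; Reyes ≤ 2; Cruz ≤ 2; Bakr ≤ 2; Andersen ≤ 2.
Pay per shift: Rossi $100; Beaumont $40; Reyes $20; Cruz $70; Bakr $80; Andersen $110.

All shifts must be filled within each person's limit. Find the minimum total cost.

Fri afternoon can only be covered by Rossi and Andersen, so that assignment is forced.
Picking the cheapest available assistant for each shift independently would cost $520, but that ignores the shift limits.
An optimal schedule: Thu evening→Beaumont, Fri morning→Bakr+Andersen, Fri afternoon→Rossi+Andersen, Fri evening→Beaumont+Reyes, Sat morning→Rossi, Sat afternoon→Cruz, Sat evening→Reyes+Bakr, Sun morning→Cruz.
Total: 40 + 80 + 110 + 100 + 110 + 40 + 20 + 100 + 70 + 20 + 80 + 70 = $840.

$840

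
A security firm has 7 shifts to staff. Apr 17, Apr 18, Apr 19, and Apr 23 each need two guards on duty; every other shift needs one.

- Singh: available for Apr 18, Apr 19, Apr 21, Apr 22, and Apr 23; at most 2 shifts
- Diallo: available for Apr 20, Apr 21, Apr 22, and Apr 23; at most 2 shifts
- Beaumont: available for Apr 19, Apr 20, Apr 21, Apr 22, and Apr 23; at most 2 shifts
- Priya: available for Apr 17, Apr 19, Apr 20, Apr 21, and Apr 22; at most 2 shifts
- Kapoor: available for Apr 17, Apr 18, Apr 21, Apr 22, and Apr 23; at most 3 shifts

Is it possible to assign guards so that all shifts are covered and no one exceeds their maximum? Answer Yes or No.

Yes

Apr 17 can only be covered by Priya and Kapoor, so that assignment is forced.
Apr 18 can only be covered by Singh and Kapoor, so that assignment is forced.
One valid schedule: Apr 17→Priya+Kapoor, Apr 18→Singh+Kapoor, Apr 19→Singh+Beaumont, Apr 20→Diallo, Apr 21→Diallo, Apr 22→Priya, Apr 23→Beaumont+Kapoor.
Loads: Singh 2/2, Diallo 2/2, Beaumont 2/2, Priya 2/2, Kapoor 3/3 — all within limits.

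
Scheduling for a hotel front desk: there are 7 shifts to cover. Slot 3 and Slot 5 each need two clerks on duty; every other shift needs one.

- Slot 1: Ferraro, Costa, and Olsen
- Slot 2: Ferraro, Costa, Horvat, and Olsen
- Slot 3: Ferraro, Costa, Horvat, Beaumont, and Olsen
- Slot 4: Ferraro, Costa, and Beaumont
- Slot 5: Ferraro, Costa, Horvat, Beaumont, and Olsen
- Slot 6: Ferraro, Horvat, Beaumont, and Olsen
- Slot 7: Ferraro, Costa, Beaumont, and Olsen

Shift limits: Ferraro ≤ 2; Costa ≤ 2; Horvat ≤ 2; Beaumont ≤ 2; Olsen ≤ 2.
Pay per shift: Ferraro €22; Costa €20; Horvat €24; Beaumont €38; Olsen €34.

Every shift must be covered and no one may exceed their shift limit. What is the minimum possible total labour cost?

Picking the cheapest available clerk for each shift independently would cost €186, but that ignores the shift limits.
An optimal schedule: Slot 1→Costa, Slot 2→Ferraro, Slot 3→Horvat+Olsen, Slot 4→Costa, Slot 5→Horvat+Beaumont, Slot 6→Ferraro, Slot 7→Olsen.
Total: 20 + 22 + 24 + 34 + 20 + 24 + 38 + 22 + 34 = €238.

€238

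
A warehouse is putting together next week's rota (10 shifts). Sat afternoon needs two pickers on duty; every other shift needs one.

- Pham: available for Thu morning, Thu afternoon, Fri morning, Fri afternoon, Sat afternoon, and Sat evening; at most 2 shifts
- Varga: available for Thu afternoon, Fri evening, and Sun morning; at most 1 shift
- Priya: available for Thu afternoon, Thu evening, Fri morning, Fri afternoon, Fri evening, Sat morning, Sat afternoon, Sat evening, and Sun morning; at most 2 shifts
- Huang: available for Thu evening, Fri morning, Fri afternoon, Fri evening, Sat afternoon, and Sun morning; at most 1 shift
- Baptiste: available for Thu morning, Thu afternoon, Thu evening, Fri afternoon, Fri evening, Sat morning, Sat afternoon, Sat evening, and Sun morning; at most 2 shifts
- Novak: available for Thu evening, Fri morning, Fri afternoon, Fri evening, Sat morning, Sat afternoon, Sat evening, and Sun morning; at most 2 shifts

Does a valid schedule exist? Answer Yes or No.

Total capacity is 2+1+2+1+2+2 = 10 but 11 worker-slots are needed — infeasible.

No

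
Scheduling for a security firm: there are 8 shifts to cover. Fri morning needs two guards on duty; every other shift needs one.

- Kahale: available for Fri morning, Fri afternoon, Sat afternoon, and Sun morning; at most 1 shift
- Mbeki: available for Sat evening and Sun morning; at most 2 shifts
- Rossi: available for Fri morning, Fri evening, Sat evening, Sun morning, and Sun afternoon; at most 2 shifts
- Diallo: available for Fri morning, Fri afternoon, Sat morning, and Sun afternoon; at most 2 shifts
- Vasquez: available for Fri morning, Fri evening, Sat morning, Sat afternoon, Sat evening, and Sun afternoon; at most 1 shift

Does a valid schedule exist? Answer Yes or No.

Total capacity is 1+2+2+2+1 = 8 but 9 worker-slots are needed — infeasible.

No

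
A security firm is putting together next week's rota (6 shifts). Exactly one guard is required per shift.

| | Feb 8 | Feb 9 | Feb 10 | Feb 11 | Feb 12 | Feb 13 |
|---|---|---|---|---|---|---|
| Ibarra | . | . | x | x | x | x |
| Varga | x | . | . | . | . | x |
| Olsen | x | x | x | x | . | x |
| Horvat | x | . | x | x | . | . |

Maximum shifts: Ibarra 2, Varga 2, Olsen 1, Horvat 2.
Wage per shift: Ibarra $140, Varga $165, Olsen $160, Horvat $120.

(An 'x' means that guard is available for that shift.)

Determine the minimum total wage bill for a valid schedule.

$845

Feb 9 can only be covered by Olsen, so that assignment is forced.
Feb 12 can only be covered by Ibarra, so that assignment is forced.
Picking the cheapest available guard for each shift independently would cost $800, but that ignores the shift limits.
An optimal schedule: Feb 8→Horvat, Feb 9→Olsen, Feb 10→Horvat, Feb 11→Ibarra, Feb 12→Ibarra, Feb 13→Varga.
Total: 120 + 160 + 120 + 140 + 140 + 165 = $845.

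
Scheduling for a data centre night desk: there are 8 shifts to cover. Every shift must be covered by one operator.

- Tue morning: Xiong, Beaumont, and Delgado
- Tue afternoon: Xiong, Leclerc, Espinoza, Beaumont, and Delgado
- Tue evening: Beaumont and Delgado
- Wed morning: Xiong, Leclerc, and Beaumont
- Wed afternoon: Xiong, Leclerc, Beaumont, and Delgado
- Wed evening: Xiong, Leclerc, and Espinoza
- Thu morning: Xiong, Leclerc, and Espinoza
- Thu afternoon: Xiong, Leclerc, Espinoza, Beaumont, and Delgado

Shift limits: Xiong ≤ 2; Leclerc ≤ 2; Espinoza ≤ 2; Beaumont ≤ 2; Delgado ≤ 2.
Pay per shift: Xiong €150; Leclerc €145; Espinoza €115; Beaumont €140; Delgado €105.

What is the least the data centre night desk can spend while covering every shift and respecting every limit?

Picking the cheapest available operator for each shift independently would cost €895, but that ignores the shift limits.
An optimal schedule: Tue morning→Delgado, Tue afternoon→Leclerc, Tue evening→Delgado, Wed morning→Beaumont, Wed afternoon→Beaumont, Wed evening→Espinoza, Thu morning→Espinoza, Thu afternoon→Leclerc.
Total: 105 + 145 + 105 + 140 + 140 + 115 + 115 + 145 = €1010.

€1010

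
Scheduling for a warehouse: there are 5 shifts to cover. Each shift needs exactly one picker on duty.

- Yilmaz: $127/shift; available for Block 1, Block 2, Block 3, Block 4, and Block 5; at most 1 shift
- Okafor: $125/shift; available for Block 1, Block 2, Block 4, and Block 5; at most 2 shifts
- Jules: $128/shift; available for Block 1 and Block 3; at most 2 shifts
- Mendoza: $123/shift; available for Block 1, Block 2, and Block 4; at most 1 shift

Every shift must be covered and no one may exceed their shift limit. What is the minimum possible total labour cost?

Picking the cheapest available picker for each shift independently would cost $621, but that ignores the shift limits.
An optimal schedule: Block 1→Jules, Block 2→Okafor, Block 3→Yilmaz, Block 4→Mendoza, Block 5→Okafor.
Total: 128 + 125 + 127 + 123 + 125 = $628.

$628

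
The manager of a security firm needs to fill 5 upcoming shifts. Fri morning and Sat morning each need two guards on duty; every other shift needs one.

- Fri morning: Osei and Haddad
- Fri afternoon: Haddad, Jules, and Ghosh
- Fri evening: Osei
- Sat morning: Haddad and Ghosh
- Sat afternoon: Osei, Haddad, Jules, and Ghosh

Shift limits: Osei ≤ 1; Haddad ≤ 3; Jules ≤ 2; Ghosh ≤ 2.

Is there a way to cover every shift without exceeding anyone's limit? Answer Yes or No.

No

Total capacity is 8 and 7 slots are needed, so capacity alone doesn't rule it out.
Shifts {Fri morning, Fri evening} need 3 worker-slots in total, but the guards available for any of those shifts (Osei and Haddad) can supply at most 2 among them. So no valid schedule exists.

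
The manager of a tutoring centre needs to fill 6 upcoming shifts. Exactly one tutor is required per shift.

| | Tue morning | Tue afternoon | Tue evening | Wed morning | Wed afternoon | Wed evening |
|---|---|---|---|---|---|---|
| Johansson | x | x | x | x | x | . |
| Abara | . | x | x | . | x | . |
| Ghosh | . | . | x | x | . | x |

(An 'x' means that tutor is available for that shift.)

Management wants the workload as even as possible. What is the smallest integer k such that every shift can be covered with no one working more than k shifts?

2

With 3 tutors and 6 worker-slots to fill, someone must work at least ⌈6/3⌉ = 2 shifts, so k ≥ 2.
k = 2 works: Tue morning→Johansson, Tue afternoon→Johansson, Tue evening→Abara, Wed morning→Ghosh, Wed afternoon→Abara, Wed evening→Ghosh.
Loads: Johansson 2, Abara 2, Ghosh 2 — all ≤ 2.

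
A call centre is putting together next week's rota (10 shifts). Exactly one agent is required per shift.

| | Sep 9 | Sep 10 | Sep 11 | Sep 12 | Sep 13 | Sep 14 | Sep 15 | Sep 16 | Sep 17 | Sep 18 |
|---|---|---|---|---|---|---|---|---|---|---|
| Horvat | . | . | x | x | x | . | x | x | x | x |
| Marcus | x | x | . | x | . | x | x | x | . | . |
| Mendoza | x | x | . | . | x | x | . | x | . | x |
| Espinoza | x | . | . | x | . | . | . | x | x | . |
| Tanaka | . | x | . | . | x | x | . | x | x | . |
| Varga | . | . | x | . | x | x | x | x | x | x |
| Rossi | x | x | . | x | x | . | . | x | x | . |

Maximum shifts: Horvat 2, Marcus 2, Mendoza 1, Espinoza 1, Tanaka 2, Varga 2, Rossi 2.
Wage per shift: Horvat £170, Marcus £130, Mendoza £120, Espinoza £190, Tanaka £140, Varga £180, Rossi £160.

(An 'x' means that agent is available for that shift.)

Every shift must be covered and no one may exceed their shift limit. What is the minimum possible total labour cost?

£1500

Picking the cheapest available agent for each shift independently would cost £1290, but that ignores the shift limits.
An optimal schedule: Sep 9→Marcus, Sep 10→Tanaka, Sep 11→Horvat, Sep 12→Rossi, Sep 13→Rossi, Sep 14→Tanaka, Sep 15→Marcus, Sep 16→Varga, Sep 17→Horvat, Sep 18→Mendoza.
Total: 130 + 140 + 170 + 160 + 160 + 140 + 130 + 180 + 170 + 120 = £1500.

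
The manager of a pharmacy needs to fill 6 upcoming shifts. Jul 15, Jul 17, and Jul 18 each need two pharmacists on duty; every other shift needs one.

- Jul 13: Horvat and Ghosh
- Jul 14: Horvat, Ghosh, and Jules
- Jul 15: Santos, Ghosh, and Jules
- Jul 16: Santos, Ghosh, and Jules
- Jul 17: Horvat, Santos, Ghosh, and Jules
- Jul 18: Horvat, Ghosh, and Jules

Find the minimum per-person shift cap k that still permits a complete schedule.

3

With 4 pharmacists and 9 worker-slots to fill, someone must work at least ⌈9/4⌉ = 3 shifts, so k ≥ 3.
k = 3 works: Jul 13→Horvat, Jul 14→Horvat, Jul 15→Santos+Ghosh, Jul 16→Santos, Jul 17→Santos+Ghosh, Jul 18→Horvat+Ghosh.
Loads: Horvat 3, Santos 3, Ghosh 3, Jules 0 — all ≤ 3.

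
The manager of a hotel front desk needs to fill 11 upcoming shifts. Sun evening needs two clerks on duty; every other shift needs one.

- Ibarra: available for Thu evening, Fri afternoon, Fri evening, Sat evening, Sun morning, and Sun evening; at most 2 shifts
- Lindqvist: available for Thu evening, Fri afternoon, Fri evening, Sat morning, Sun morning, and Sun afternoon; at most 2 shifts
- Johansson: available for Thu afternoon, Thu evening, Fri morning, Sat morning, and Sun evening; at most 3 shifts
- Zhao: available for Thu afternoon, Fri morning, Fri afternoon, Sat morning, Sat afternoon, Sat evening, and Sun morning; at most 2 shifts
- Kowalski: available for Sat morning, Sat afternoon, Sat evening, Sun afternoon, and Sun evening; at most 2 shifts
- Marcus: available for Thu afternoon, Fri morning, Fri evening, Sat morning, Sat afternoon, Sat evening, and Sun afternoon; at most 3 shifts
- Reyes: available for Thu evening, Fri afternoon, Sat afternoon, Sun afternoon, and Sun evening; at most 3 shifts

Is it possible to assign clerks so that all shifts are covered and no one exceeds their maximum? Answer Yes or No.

Yes

One valid schedule: Thu afternoon→Johansson, Thu evening→Lindqvist, Fri morning→Johansson, Fri afternoon→Lindqvist, Fri evening→Ibarra, Sat morning→Johansson, Sat afternoon→Zhao, Sat evening→Zhao, Sun morning→Ibarra, Sun afternoon→Kowalski, Sun evening→Kowalski+Reyes.
Loads: Ibarra 2/2, Lindqvist 2/2, Johansson 3/3, Zhao 2/2, Kowalski 2/2, Marcus 0/3, Reyes 1/3 — all within limits.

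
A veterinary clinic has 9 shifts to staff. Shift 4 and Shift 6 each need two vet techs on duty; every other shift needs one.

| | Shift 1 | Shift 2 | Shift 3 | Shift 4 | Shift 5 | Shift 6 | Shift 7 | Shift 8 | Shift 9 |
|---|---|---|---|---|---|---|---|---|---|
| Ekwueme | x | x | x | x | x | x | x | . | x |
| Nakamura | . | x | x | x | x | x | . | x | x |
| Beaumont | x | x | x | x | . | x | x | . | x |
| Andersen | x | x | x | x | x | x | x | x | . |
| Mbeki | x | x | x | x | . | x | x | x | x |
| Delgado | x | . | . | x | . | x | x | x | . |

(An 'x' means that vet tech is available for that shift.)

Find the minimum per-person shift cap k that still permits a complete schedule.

2

With 6 vet techs and 11 worker-slots to fill, someone must work at least ⌈11/6⌉ = 2 shifts, so k ≥ 2.
k = 2 works: Shift 1→Beaumont, Shift 2→Nakamura, Shift 3→Beaumont, Shift 4→Andersen+Mbeki, Shift 5→Ekwueme, Shift 6→Mbeki+Delgado, Shift 7→Andersen, Shift 8→Nakamura, Shift 9→Ekwueme.
Loads: Ekwueme 2, Nakamura 2, Beaumont 2, Andersen 2, Mbeki 2, Delgado 1 — all ≤ 2.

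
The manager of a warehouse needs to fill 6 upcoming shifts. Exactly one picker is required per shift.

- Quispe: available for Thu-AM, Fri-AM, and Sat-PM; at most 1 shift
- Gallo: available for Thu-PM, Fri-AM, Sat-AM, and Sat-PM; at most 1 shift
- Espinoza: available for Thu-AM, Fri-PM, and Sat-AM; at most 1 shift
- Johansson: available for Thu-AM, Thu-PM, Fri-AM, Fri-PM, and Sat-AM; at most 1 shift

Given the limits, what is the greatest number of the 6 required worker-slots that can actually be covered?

4

Total capacity across all pickers is 1+1+1+1 = 4, and 6 slots are needed, so at most 4 can be filled.
An assignment achieving 4: Thu-AM→Johansson, Thu-PM→Gallo, Fri-PM→Espinoza, Sat-PM→Quispe.
Loads: Quispe 1/1, Gallo 1/1, Espinoza 1/1, Johansson 1/1.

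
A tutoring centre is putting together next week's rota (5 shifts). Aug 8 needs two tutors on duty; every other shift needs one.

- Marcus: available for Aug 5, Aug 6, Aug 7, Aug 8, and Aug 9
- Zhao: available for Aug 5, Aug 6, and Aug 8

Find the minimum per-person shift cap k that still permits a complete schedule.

With 2 tutors and 6 worker-slots to fill, someone must work at least ⌈6/2⌉ = 3 shifts, so k ≥ 3.
k = 3 works: Aug 5→Zhao, Aug 6→Zhao, Aug 7→Marcus, Aug 8→Marcus+Zhao, Aug 9→Marcus.
Loads: Marcus 3, Zhao 3 — all ≤ 3.

3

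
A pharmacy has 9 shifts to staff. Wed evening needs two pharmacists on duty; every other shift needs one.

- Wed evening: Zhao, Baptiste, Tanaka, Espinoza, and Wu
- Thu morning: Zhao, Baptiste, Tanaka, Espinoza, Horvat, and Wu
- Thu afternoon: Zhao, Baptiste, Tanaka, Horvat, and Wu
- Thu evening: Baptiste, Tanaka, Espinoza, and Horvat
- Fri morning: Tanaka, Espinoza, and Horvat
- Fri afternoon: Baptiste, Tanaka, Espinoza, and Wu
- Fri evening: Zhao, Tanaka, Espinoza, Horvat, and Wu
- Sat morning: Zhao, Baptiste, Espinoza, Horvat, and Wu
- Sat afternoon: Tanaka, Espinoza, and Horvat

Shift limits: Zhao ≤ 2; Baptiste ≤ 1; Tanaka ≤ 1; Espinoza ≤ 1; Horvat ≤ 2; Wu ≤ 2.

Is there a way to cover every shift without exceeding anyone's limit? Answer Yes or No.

No

Total capacity is 2+1+1+1+2+2 = 9 but 10 worker-slots are needed — infeasible.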